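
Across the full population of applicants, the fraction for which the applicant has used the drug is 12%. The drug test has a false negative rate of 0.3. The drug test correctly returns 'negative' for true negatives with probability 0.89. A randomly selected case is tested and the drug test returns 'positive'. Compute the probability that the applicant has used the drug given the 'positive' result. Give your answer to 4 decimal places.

P(H | E) ≈ 0.4646

Write H for 'the applicant has used the drug'. Prior odds H:¬H = 0.12/0.88 = 0.13636. For the 'positive' outcome, the likelihood ratio is 0.7/0.11 = 6.3636.
Posterior odds = 0.13636 × 6.3636 = 0.86777, so P(H|E) = 0.86777/(1+0.86777) = 0.4646.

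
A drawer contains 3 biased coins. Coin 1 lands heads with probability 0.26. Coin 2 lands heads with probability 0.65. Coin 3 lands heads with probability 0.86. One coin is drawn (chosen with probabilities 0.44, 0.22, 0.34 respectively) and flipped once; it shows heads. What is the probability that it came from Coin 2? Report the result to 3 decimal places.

P(heads|C1) = 0.26; P(heads|C2) = 0.65; P(heads|C3) = 0.86.
Prior × likelihood for each source: 0.44·0.26=0.1144, 0.22·0.65=0.1430, 0.34·0.86=0.2924. Summing gives P(heads) = 0.54980.
P(Coin 2 | heads) = 0.1430 / 0.54980 = 0.260.

Posterior probability ≈ 0.260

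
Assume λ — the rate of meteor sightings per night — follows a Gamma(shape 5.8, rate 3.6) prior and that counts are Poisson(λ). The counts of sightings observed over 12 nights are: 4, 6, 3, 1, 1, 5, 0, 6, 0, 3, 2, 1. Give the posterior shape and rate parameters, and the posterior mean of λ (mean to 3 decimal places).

The Poisson likelihood adds the total count to the shape and the number of exposure periods to the rate. Here ∑xᵢ = 32 and n = 12, so shape 5.8→37.8 and rate 3.6→15.6.
Posterior mean = shape/rate = 37.8/15.6 = 2.423.

Posterior: Gamma(shape=37.8, rate=15.6); mean ≈ 2.423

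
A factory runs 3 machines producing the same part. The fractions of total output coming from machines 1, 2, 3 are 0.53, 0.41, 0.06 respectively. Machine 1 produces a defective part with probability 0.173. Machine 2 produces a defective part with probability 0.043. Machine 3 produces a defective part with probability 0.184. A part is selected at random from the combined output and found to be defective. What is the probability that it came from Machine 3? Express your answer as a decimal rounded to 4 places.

Posterior probability ≈ 0.0917

P(defective|M1) = 0.173; P(defective|M2) = 0.043; P(defective|M3) = 0.184.
Prior × likelihood for each source: 0.53·0.173=0.09169, 0.41·0.043=0.01763, 0.06·0.184=0.01104. Summing gives P(defective) = 0.12036.
P(Machine 3 | defective) = 0.01104 / 0.12036 = 0.0917.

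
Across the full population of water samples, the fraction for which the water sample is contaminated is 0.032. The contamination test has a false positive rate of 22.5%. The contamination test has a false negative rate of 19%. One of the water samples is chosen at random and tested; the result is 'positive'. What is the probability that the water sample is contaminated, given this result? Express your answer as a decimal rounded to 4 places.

P(H | E) ≈ 0.1064

Write H for 'the water sample is contaminated'. Prior odds H:¬H = 0.032/0.968 = 0.033058. For the 'positive' outcome, the likelihood ratio is 0.81/0.225 = 3.6000.
Posterior odds = 0.033058 × 3.6000 = 0.11901, so P(H|E) = 0.11901/(1+0.11901) = 0.1064.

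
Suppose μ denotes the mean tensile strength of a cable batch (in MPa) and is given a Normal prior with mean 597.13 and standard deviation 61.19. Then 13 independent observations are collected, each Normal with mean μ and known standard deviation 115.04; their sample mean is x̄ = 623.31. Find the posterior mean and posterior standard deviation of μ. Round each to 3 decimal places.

Posterior mean ≈ 617.714; posterior SD ≈ 28.291

With known σ, the Normal prior is conjugate. Weight on the data is w = (n/σ²)/(n/σ² + 1/τ₀²) = 0.00098230/(0.00098230+0.00026708) = 0.78623.
Posterior mean = w·x̄ + (1−w)·μ₀ = 0.78623·623.31 + 0.21377·597.13 = 617.714. Posterior variance = 1/(0.00098230+0.00026708) = 800.396, so SD = 28.291.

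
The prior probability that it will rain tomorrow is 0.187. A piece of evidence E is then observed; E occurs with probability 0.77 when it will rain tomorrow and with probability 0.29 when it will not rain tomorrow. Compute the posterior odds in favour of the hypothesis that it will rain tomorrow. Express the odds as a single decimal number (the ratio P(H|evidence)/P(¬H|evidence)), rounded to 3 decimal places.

Posterior odds ≈ 0.611

Prior odds = 0.187/(1−0.187) = 0.23001. In log-odds, ln(0.23001) = -1.4696.
Add log likelihood ratio: ln(2.6552) = 0.97651.
Posterior log-odds = -0.49311, so posterior odds = exp(-0.49311) = 0.61072.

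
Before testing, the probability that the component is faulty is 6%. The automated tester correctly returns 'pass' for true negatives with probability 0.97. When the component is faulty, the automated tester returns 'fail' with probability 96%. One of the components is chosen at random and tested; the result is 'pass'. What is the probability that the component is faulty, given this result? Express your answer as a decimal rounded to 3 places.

Let H be the event that the component is faulty. P(H) = 0.06, so P(¬H) = 0.94. With E the 'pass' result, P(E|H) = 0.04 and P(E|¬H) = 0.97.
P(E) = 0.04·0.06 + 0.97·0.94 = 0.0024000 + 0.91180 = 0.91420.
By Bayes' theorem, P(H|E) = 0.0024000 / 0.91420 = 0.003.

P(H | E) ≈ 0.003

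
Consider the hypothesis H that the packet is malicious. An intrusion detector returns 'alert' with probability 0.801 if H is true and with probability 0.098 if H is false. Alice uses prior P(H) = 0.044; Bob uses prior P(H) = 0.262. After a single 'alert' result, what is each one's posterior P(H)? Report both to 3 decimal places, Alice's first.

Alice: 0.273; Bob: 0.744

The likelihood ratio for an 'alert' result is 0.801/0.098 = 8.1735.
Alice: prior odds 0.044/0.956 = 0.046025; posterior odds 0.37618; posterior probability 0.273.
Bob: prior odds 0.262/0.738 = 0.35501; posterior odds 2.9017; posterior probability 0.744.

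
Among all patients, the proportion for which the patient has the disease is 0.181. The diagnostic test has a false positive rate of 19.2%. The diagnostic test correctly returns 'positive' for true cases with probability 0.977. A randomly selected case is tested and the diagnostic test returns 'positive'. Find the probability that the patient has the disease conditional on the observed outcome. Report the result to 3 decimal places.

Write H for 'the patient has the disease'. Prior odds H:¬H = 0.181/0.819 = 0.22100. For the 'positive' outcome, the likelihood ratio is 0.977/0.192 = 5.0885.
Posterior odds = 0.22100 × 5.0885 = 1.1246, so P(H|E) = 1.1246/(1+1.1246) = 0.529.

P(H | E) ≈ 0.529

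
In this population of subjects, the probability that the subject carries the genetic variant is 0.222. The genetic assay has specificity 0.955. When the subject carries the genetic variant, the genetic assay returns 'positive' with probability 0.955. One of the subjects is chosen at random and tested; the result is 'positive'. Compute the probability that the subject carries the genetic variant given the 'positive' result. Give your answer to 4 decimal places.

Let H be the event that the subject carries the genetic variant. P(H) = 0.222, so P(¬H) = 0.778. With E the 'positive' result, P(E|H) = 0.955 and P(E|¬H) = 0.045.
P(E) = 0.955·0.222 + 0.045·0.778 = 0.21201 + 0.035010 = 0.24702.
By Bayes' theorem, P(H|E) = 0.21201 / 0.24702 = 0.8583.

P(H | E) ≈ 0.8583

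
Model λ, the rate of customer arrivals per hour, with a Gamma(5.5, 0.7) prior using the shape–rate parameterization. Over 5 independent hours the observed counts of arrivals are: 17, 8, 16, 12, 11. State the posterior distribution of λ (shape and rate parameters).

Total count ∑xᵢ = 64 over n = 5 hours.
Gamma is conjugate to the Poisson likelihood: posterior is Gamma(shape = 5.5+64 = 69.5, rate = 0.7+5 = 5.7).

Posterior: Gamma(shape=69.5, rate=5.7)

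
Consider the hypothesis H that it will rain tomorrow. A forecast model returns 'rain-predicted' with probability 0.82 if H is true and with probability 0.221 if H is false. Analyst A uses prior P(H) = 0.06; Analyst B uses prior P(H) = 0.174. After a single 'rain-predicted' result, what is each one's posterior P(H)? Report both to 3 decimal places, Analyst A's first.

Analyst A: 0.191; Analyst B: 0.439

The likelihood ratio for a 'rain-predicted' result is 0.82/0.221 = 3.7104.
Analyst A: prior odds 0.06/0.94 = 0.063830; posterior odds 0.23683; posterior probability 0.191.
Analyst B: prior odds 0.174/0.826 = 0.21065; posterior odds 0.78161; posterior probability 0.439.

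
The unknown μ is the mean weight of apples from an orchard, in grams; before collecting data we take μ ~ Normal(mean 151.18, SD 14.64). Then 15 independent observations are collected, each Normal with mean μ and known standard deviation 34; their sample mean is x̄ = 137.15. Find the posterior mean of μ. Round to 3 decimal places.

With known σ, the Normal prior is conjugate. Weight on the data is w = (n/σ²)/(n/σ² + 1/τ₀²) = 0.0129758/(0.0129758+0.00466571) = 0.73553.
Posterior mean = w·x̄ + (1−w)·μ₀ = 0.73553·137.15 + 0.26447·151.18 = 140.861.

Posterior mean ≈ 140.861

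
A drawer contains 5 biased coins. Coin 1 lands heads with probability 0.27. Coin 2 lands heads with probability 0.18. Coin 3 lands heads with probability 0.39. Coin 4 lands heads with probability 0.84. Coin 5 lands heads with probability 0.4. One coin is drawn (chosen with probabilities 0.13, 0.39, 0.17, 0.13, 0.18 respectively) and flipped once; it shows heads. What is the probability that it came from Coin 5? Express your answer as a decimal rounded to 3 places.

Tabulate prior·likelihood by source: [1] prior 0.13, lik 0.27, product 0.03510; [2] prior 0.39, lik 0.18, product 0.07020; [3] prior 0.17, lik 0.39, product 0.06630; [4] prior 0.13, lik 0.84, product 0.1092; [5] prior 0.18, lik 0.4, product 0.07200.
Normalizing constant = 0.35280; the posterior for Coin 5 is its product over the sum, 0.07200/0.35280 = 0.204.

Posterior probability ≈ 0.204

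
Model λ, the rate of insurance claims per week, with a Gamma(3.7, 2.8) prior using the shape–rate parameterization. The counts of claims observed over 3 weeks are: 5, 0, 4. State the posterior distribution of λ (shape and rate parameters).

Total count ∑xᵢ = 9 over n = 3 weeks.
Gamma is conjugate to the Poisson likelihood: posterior is Gamma(shape = 3.7+9 = 12.7, rate = 2.8+3 = 5.8).

Posterior: Gamma(shape=12.7, rate=5.8)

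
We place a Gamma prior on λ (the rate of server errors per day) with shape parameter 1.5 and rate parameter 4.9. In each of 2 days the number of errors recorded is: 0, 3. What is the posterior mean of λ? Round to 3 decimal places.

Posterior mean ≈ 0.652

The Poisson likelihood adds the total count to the shape and the number of exposure periods to the rate. Here ∑xᵢ = 3 and n = 2, so shape 1.5→4.5 and rate 4.9→6.9.
Posterior mean = shape/rate = 4.5/6.9 = 0.652.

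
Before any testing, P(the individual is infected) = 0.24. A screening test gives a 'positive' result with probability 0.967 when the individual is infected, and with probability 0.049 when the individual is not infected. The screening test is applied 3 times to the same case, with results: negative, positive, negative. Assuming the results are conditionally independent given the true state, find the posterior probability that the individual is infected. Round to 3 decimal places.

Posterior P(H) ≈ 0.007

With H the event that the individual is infected, the joint likelihood of the observed sequence is P(data|H) = 0.033·0.967·0.033 = 0.0010531 and P(data|¬H) = 0.951·0.049·0.951 = 0.044316.
Bayes: P(H|data) = 0.24·0.0010531 / (0.24·0.0010531 + 0.76·0.044316) = 0.00025274/0.033933 = 0.0074.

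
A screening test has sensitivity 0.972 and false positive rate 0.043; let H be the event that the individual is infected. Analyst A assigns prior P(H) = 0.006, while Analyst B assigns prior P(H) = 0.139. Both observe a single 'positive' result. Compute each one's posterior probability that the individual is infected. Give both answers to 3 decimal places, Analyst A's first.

Analyst A: 0.120; Analyst B: 0.785

The likelihood ratio for a 'positive' result is 0.972/0.043 = 22.605.
Analyst A: prior odds 0.006/0.994 = 0.0060362; posterior odds 0.13645; posterior probability 0.120.
Analyst B: prior odds 0.139/0.861 = 0.16144; posterior odds 3.6493; posterior probability 0.785.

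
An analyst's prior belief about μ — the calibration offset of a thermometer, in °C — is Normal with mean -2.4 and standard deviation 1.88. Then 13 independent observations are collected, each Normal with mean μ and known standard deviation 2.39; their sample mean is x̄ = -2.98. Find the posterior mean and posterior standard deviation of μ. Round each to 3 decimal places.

Prior precision 1/τ₀² = 1/1.88² = 0.282933; data precision n/σ² = 13/2.39² = 2.27587.
Posterior precision = 0.282933 + 2.27587 = 2.55880, giving posterior SD = 1/√2.55880 = 0.625.
Posterior mean = (0.282933·-2.4 + 2.27587·-2.98) / 2.55880 = -2.916.

Posterior mean ≈ -2.916; posterior SD ≈ 0.625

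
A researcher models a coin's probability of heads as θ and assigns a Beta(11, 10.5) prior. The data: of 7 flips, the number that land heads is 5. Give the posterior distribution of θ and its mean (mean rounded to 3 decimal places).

Posterior: Beta(16, 12.5); mean ≈ 0.561

The binomial likelihood is conjugate to the Beta prior: with 5 successes and 2 failures, the posterior is Beta(11+5, 10.5+2) = Beta(16, 12.5).
E[θ | data] = 16/(16+12.5) = 0.561.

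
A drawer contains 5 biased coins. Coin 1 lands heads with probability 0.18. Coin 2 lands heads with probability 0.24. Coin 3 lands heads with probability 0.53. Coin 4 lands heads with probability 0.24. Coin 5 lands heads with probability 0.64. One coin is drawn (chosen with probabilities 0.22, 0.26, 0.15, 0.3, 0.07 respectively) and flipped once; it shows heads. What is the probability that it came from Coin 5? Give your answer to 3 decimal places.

P(heads|C1) = 0.18; P(heads|C2) = 0.24; P(heads|C3) = 0.53; P(heads|C4) = 0.24; P(heads|C5) = 0.64.
Prior × likelihood for each source: 0.22·0.18=0.03960, 0.26·0.24=0.06240, 0.15·0.53=0.07950, 0.3·0.24=0.07200, 0.07·0.64=0.04480. Summing gives P(heads) = 0.29830.
P(Coin 5 | heads) = 0.04480 / 0.29830 = 0.150.

Posterior probability ≈ 0.150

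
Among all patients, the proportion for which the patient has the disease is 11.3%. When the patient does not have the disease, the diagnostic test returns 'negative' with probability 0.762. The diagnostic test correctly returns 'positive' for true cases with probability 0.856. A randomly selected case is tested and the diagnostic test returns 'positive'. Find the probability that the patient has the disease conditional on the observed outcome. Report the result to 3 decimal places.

P(H | E) ≈ 0.314

Write H for 'the patient has the disease'. Prior odds H:¬H = 0.113/0.887 = 0.12740. For the 'positive' outcome, the likelihood ratio is 0.856/0.238 = 3.5966.
Posterior odds = 0.12740 × 3.5966 = 0.45820, so P(H|E) = 0.45820/(1+0.45820) = 0.314.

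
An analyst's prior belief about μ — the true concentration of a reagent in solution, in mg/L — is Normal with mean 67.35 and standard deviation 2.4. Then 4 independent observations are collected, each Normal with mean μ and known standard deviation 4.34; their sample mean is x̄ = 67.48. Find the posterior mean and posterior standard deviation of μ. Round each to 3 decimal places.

Posterior mean ≈ 67.422; posterior SD ≈ 1.610

Prior precision 1/τ₀² = 1/2.4² = 0.173611; data precision n/σ² = 4/4.34² = 0.212364.
Posterior precision = 0.173611 + 0.212364 = 0.385975, giving posterior SD = 1/√0.385975 = 1.610.
Posterior mean = (0.173611·67.35 + 0.212364·67.48) / 0.385975 = 67.422.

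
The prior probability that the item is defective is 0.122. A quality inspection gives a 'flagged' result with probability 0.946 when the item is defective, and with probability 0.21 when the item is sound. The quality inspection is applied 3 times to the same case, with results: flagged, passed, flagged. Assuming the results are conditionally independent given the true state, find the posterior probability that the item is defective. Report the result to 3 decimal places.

Let H be the event that the item is defective; start with P(H) = 0.122. P('flagged'|H) = 0.946, P('flagged'|¬H) = 0.21.
Update on result 1 ('flagged'): P(H) ← 0.946·0.1220 / (0.946·0.1220 + 0.21·0.8780) = 0.11541/0.29979 = 0.3850.
Update on result 2 ('passed'): P(H) ← 0.054·0.3850 / (0.054·0.3850 + 0.79·0.6150) = 0.020789/0.50666 = 0.0410.
Update on result 3 ('flagged'): P(H) ← 0.946·0.0410 / (0.946·0.0410 + 0.21·0.9590) = 0.038815/0.24020 = 0.1616.

Posterior P(H) ≈ 0.162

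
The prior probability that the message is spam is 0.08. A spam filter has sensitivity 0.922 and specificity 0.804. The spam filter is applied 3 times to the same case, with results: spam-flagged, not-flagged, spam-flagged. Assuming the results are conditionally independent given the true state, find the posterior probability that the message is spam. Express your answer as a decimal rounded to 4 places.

Let H be the event that the message is spam; start with P(H) = 0.08. P('spam-flagged'|H) = 0.922, P('spam-flagged'|¬H) = 0.196.
Update on result 1 ('spam-flagged'): P(H) ← 0.922·0.0800 / (0.922·0.0800 + 0.196·0.9200) = 0.073760/0.25408 = 0.2903.
Update on result 2 ('not-flagged'): P(H) ← 0.078·0.2903 / (0.078·0.2903 + 0.804·0.7097) = 0.022644/0.59324 = 0.0382.
Update on result 3 ('spam-flagged'): P(H) ← 0.922·0.0382 / (0.922·0.0382 + 0.196·0.9618) = 0.035192/0.22371 = 0.1573.

Posterior P(H) ≈ 0.1573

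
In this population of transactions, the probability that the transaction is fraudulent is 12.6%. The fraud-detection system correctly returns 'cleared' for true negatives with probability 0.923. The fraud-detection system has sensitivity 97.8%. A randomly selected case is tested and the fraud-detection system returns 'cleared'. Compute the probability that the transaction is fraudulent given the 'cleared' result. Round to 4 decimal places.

P(H | E) ≈ 0.0034

Write H for 'the transaction is fraudulent'. Prior odds H:¬H = 0.126/0.874 = 0.14416. For the 'cleared' outcome, the likelihood ratio is 0.022/0.923 = 0.023835.
Posterior odds = 0.14416 × 0.023835 = 0.0034362, so P(H|E) = 0.0034362/(1+0.0034362) = 0.0034.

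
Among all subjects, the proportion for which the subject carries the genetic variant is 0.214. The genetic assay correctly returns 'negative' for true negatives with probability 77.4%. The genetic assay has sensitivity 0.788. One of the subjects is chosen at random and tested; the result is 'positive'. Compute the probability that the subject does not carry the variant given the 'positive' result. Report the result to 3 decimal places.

Write H for 'the subject carries the genetic variant'. Prior odds H:¬H = 0.214/0.786 = 0.27226. For the 'positive' outcome, the likelihood ratio is 0.788/0.226 = 3.4867.
Posterior odds = 0.27226 × 3.4867 = 0.94931, so P(H|E) = 0.94931/(1+0.94931) = 0.487. Then P(¬H|E) = 1 − 0.487 = 0.513.

P(¬H | E) ≈ 0.513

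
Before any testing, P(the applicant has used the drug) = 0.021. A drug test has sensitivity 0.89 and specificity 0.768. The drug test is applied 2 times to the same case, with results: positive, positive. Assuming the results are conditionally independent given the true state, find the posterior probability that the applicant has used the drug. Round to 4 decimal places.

Posterior P(H) ≈ 0.2399

With H the event that the applicant has used the drug, the joint likelihood of the observed sequence is P(data|H) = 0.89·0.89 = 0.79210 and P(data|¬H) = 0.232·0.232 = 0.053824.
Bayes: P(H|data) = 0.021·0.79210 / (0.021·0.79210 + 0.979·0.053824) = 0.016634/0.069328 = 0.2399.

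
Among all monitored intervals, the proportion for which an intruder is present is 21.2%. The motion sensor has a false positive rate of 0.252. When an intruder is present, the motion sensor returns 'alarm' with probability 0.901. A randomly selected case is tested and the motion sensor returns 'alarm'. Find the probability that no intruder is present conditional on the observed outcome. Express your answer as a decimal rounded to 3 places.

Let H be the event that an intruder is present. P(H) = 0.212, so P(¬H) = 0.788. With E the 'alarm' result, P(E|H) = 0.901 and P(E|¬H) = 0.252.
P(E) = 0.901·0.212 + 0.252·0.788 = 0.19101 + 0.19858 = 0.38959.
By Bayes' theorem, P(H|E) = 0.19101 / 0.38959 = 0.490. Hence P(¬H|E) = 1 − 0.490 = 0.510.

P(¬H | E) ≈ 0.510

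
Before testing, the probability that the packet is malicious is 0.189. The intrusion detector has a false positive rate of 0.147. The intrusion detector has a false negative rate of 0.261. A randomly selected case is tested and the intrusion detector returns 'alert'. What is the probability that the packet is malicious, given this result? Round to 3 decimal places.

Write H for 'the packet is malicious'. Prior odds H:¬H = 0.189/0.811 = 0.23305. For the 'alert' outcome, the likelihood ratio is 0.739/0.147 = 5.0272.
Posterior odds = 0.23305 × 5.0272 = 1.1716, so P(H|E) = 1.1716/(1+1.1716) = 0.540.

P(H | E) ≈ 0.540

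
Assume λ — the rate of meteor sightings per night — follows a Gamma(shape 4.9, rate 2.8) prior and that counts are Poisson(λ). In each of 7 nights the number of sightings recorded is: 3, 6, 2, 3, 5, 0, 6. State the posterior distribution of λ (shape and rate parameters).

Total count ∑xᵢ = 25 over n = 7 nights.
Gamma is conjugate to the Poisson likelihood: posterior is Gamma(shape = 4.9+25 = 29.9, rate = 2.8+7 = 9.8).

Posterior: Gamma(shape=29.9, rate=9.8)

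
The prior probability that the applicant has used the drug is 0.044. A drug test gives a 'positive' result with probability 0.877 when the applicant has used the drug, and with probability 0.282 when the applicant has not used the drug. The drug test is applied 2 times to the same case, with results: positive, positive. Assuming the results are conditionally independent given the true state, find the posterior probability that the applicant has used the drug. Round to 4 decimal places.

Posterior P(H) ≈ 0.3080

Let H be the event that the applicant has used the drug; start with P(H) = 0.044. P('positive'|H) = 0.877, P('positive'|¬H) = 0.282.
Update on result 1 ('positive'): P(H) ← 0.877·0.0440 / (0.877·0.0440 + 0.282·0.9560) = 0.038588/0.30818 = 0.1252.
Update on result 2 ('positive'): P(H) ← 0.877·0.1252 / (0.877·0.1252 + 0.282·0.8748) = 0.10981/0.35650 = 0.3080.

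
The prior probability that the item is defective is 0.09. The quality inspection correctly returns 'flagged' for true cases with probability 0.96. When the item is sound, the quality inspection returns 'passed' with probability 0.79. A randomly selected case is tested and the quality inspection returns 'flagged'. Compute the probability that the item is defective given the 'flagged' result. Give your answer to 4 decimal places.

P(H | E) ≈ 0.3114

Let H be the event that the item is defective. P(H) = 0.09, so P(¬H) = 0.91. With E the 'flagged' result, P(E|H) = 0.96 and P(E|¬H) = 0.21.
P(E) = 0.96·0.09 + 0.21·0.91 = 0.086400 + 0.19110 = 0.27750.
By Bayes' theorem, P(H|E) = 0.086400 / 0.27750 = 0.3114.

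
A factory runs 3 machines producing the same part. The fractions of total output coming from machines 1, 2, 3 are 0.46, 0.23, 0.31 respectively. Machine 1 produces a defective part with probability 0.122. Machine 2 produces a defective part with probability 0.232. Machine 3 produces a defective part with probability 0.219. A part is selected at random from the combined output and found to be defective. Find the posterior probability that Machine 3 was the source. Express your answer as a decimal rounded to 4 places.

P(defective|M1) = 0.122; P(defective|M2) = 0.232; P(defective|M3) = 0.219.
Prior × likelihood for each source: 0.46·0.122=0.05612, 0.23·0.232=0.05336, 0.31·0.219=0.06789. Summing gives P(defective) = 0.17737.
P(Machine 3 | defective) = 0.06789 / 0.17737 = 0.3828.

Posterior probability ≈ 0.3828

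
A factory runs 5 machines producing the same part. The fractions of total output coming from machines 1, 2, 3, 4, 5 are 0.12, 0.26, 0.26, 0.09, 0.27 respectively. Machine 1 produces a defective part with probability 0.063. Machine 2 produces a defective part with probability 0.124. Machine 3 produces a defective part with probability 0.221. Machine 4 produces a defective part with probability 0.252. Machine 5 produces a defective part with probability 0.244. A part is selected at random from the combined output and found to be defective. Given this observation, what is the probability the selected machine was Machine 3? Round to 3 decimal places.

Posterior probability ≈ 0.309

Tabulate prior·likelihood by source: [1] prior 0.12, lik 0.063, product 0.007560; [2] prior 0.26, lik 0.124, product 0.03224; [3] prior 0.26, lik 0.221, product 0.05746; [4] prior 0.09, lik 0.252, product 0.02268; [5] prior 0.27, lik 0.244, product 0.06588.
Normalizing constant = 0.18582; the posterior for Machine 3 is its product over the sum, 0.05746/0.18582 = 0.309.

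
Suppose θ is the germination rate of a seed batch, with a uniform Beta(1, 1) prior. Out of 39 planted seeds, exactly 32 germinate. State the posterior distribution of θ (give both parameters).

Posterior: Beta(33, 8)

The binomial likelihood is conjugate to the Beta prior: with 32 successes and 7 failures, the posterior is Beta(1+32, 1+7) = Beta(33, 8).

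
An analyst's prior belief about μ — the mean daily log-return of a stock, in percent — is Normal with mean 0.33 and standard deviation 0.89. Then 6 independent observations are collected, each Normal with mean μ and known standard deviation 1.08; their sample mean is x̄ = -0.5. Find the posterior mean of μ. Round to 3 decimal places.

Prior precision 1/τ₀² = 1/0.89² = 1.26247; data precision n/σ² = 6/1.08² = 5.14403.
Posterior precision = 1.26247 + 5.14403 = 6.40650.
Posterior mean = (1.26247·0.33 + 5.14403·-0.5) / 6.40650 = -0.336.

Posterior mean ≈ -0.336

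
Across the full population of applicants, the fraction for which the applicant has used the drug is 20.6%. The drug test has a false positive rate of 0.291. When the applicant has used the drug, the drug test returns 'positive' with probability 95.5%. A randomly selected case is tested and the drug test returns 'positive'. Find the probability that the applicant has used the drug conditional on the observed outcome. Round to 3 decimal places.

Write H for 'the applicant has used the drug'. Prior odds H:¬H = 0.206/0.794 = 0.25945. For the 'positive' outcome, the likelihood ratio is 0.955/0.291 = 3.2818.
Posterior odds = 0.25945 × 3.2818 = 0.85145, so P(H|E) = 0.85145/(1+0.85145) = 0.460.

P(H | E) ≈ 0.460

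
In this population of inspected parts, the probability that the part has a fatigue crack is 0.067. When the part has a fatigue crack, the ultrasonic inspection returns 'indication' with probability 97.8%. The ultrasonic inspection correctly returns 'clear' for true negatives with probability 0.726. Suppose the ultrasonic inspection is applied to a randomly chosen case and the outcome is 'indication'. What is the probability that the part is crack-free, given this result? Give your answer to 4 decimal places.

Let H be the event that the part has a fatigue crack. P(H) = 0.067, so P(¬H) = 0.933. With E the 'indication' result, P(E|H) = 0.978 and P(E|¬H) = 0.274.
P(E) = 0.978·0.067 + 0.274·0.933 = 0.065526 + 0.25564 = 0.32117.
By Bayes' theorem, P(H|E) = 0.065526 / 0.32117 = 0.2040. Hence P(¬H|E) = 1 − 0.2040 = 0.7960.

P(¬H | E) ≈ 0.7960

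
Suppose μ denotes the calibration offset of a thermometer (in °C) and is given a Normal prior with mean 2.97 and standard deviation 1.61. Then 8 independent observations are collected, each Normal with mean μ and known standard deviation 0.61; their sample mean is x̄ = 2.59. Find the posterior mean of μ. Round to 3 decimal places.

Prior precision 1/τ₀² = 1/1.61² = 0.385788; data precision n/σ² = 8/0.61² = 21.4996.
Posterior precision = 0.385788 + 21.4996 = 21.8854.
Posterior mean = (0.385788·2.97 + 21.4996·2.59) / 21.8854 = 2.597.

Posterior mean ≈ 2.597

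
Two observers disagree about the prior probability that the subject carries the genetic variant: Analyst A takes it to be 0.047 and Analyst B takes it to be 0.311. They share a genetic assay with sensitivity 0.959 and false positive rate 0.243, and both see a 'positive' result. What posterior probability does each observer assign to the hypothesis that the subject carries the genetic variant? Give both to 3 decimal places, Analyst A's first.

Analyst A: 0.163; Analyst B: 0.640

The likelihood ratio for a 'positive' result is 0.959/0.243 = 3.9465.
Analyst A: prior odds 0.047/0.953 = 0.049318; posterior odds 0.19463; posterior probability 0.163.
Analyst B: prior odds 0.311/0.689 = 0.45138; posterior odds 1.7814; posterior probability 0.640.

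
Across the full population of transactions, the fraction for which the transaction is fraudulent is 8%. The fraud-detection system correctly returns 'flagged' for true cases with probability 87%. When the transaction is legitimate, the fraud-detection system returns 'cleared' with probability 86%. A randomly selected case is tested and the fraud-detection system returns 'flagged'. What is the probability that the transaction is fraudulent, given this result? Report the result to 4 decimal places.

P(H | E) ≈ 0.3508

Let H be the event that the transaction is fraudulent. P(H) = 0.08, so P(¬H) = 0.92. With E the 'flagged' result, P(E|H) = 0.87 and P(E|¬H) = 0.14.
P(E) = 0.87·0.08 + 0.14·0.92 = 0.069600 + 0.12880 = 0.19840.
By Bayes' theorem, P(H|E) = 0.069600 / 0.19840 = 0.3508.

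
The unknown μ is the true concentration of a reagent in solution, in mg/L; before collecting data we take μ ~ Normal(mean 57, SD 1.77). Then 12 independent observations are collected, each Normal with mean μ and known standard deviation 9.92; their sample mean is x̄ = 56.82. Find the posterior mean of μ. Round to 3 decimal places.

Posterior mean ≈ 56.950

Prior precision 1/τ₀² = 1/1.77² = 0.319193; data precision n/σ² = 12/9.92² = 0.121943.
Posterior precision = 0.319193 + 0.121943 = 0.441136.
Posterior mean = (0.319193·57 + 0.121943·56.82) / 0.441136 = 56.950.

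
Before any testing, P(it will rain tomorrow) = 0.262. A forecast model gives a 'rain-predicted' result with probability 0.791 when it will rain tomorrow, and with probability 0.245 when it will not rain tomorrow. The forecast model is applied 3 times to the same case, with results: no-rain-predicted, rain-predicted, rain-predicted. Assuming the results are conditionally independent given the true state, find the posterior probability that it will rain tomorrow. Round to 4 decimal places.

Posterior P(H) ≈ 0.5060

With H the event that it will rain tomorrow, the joint likelihood of the observed sequence is P(data|H) = 0.209·0.791·0.791 = 0.13077 and P(data|¬H) = 0.755·0.245·0.245 = 0.045319.
Bayes: P(H|data) = 0.262·0.13077 / (0.262·0.13077 + 0.738·0.045319) = 0.034261/0.067706 = 0.5060.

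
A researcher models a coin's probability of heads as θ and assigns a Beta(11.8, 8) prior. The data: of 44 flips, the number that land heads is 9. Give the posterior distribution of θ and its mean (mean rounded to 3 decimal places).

The binomial likelihood is conjugate to the Beta prior: with 9 successes and 35 failures, the posterior is Beta(11.8+9, 8+35) = Beta(20.8, 43).
E[θ | data] = 20.8/(20.8+43) = 0.326.

Posterior: Beta(20.8, 43); mean ≈ 0.326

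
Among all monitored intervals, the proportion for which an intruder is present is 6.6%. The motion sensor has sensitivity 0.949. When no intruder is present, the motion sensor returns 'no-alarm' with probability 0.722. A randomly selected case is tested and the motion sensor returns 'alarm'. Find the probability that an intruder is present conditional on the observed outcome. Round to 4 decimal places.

P(H | E) ≈ 0.1943

Let H be the event that an intruder is present. P(H) = 0.066, so P(¬H) = 0.934. With E the 'alarm' result, P(E|H) = 0.949 and P(E|¬H) = 0.278.
P(E) = 0.949·0.066 + 0.278·0.934 = 0.062634 + 0.25965 = 0.32229.
By Bayes' theorem, P(H|E) = 0.062634 / 0.32229 = 0.1943.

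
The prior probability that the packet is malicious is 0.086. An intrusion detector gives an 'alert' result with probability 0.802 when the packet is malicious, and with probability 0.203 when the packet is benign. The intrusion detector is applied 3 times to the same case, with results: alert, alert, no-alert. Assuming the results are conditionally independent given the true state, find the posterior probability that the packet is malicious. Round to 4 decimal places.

With H the event that the packet is malicious, the joint likelihood of the observed sequence is P(data|H) = 0.802·0.802·0.198 = 0.12735 and P(data|¬H) = 0.203·0.203·0.797 = 0.032844.
Bayes: P(H|data) = 0.086·0.12735 / (0.086·0.12735 + 0.914·0.032844) = 0.010952/0.040972 = 0.2673.

Posterior P(H) ≈ 0.2673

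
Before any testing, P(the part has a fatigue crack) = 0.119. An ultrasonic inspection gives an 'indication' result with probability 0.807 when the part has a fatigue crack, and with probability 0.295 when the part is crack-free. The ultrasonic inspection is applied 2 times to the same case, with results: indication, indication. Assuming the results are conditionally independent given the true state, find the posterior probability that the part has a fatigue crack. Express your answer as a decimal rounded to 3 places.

Posterior P(H) ≈ 0.503

With H the event that the part has a fatigue crack, the joint likelihood of the observed sequence is P(data|H) = 0.807·0.807 = 0.65125 and P(data|¬H) = 0.295·0.295 = 0.087025.
Bayes: P(H|data) = 0.119·0.65125 / (0.119·0.65125 + 0.881·0.087025) = 0.077499/0.15417 = 0.5027.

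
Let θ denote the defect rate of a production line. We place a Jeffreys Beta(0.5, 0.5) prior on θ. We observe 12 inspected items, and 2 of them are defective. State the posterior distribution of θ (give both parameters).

Posterior: Beta(2.5, 10.5)

The binomial likelihood is conjugate to the Beta prior: with 2 successes and 10 failures, the posterior is Beta(0.5+2, 0.5+10) = Beta(2.5, 10.5).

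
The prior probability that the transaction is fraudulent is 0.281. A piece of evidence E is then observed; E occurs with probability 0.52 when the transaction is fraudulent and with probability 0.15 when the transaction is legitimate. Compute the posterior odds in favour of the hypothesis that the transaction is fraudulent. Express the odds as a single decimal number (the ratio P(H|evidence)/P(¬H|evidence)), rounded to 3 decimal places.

Posterior odds ≈ 1.355

Prior odds = 0.281/(1−0.281) = 0.39082. In log-odds, ln(0.39082) = -0.93951.
Add log likelihood ratio: ln(3.4667) = 1.2432.
Posterior log-odds = 0.30369, so posterior odds = exp(0.30369) = 1.3548.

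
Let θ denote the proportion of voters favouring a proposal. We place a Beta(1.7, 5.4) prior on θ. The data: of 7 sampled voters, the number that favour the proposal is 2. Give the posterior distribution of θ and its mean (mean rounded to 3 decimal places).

Posterior: Beta(3.7, 10.4); mean ≈ 0.262

Observing 2 successes and 5 failures updates Beta(1.7, 5.4) by adding the success and failure counts to the two shape parameters: α = 1.7+2 = 3.7, β = 5.4+5 = 10.4.
Posterior mean = α/(α+β) = 3.7/14.1 = 0.262.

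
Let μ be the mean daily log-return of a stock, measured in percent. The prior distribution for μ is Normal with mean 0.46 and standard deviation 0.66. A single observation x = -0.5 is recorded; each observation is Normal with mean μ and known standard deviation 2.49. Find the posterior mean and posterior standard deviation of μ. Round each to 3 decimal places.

With known σ, the Normal prior is conjugate. Weight on the data is w = (n/σ²)/(n/σ² + 1/τ₀²) = 0.161288/(0.161288+2.29568) = 0.065645.
Posterior mean = w·x̄ + (1−w)·μ₀ = 0.065645·-0.5 + 0.93436·0.46 = 0.397. Posterior variance = 1/(0.161288+2.29568) = 0.407005, so SD = 0.638.

Posterior mean ≈ 0.397; posterior SD ≈ 0.638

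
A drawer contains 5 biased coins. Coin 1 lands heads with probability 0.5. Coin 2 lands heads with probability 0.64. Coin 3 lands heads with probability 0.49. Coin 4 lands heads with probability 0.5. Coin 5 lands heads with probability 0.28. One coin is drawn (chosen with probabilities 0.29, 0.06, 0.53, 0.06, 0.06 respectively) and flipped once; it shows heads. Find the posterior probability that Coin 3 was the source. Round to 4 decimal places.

Posterior probability ≈ 0.5301

Tabulate prior·likelihood by source: [1] prior 0.29, lik 0.5, product 0.1450; [2] prior 0.06, lik 0.64, product 0.03840; [3] prior 0.53, lik 0.49, product 0.2597; [4] prior 0.06, lik 0.5, product 0.03000; [5] prior 0.06, lik 0.28, product 0.01680.
Normalizing constant = 0.48990; the posterior for Coin 3 is its product over the sum, 0.2597/0.48990 = 0.5301.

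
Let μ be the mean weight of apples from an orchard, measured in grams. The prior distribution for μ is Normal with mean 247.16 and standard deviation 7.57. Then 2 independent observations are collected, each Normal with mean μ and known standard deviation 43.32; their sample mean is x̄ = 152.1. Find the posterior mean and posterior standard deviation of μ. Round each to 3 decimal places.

Posterior mean ≈ 241.689; posterior SD ≈ 7.349

With known σ, the Normal prior is conjugate. Weight on the data is w = (n/σ²)/(n/σ² + 1/τ₀²) = 0.00106574/(0.00106574+0.0174505) = 0.057557.
Posterior mean = w·x̄ + (1−w)·μ₀ = 0.057557·152.1 + 0.94244·247.16 = 241.689. Posterior variance = 1/(0.00106574+0.0174505) = 54.0066, so SD = 7.349.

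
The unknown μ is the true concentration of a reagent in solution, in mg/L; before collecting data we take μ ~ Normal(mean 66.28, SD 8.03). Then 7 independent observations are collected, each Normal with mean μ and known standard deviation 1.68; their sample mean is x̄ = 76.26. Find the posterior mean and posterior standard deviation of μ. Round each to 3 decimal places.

With known σ, the Normal prior is conjugate. Weight on the data is w = (n/σ²)/(n/σ² + 1/τ₀²) = 2.48016/(2.48016+0.0155085) = 0.99379.
Posterior mean = w·x̄ + (1−w)·μ₀ = 0.99379·76.26 + 0.0062142·66.28 = 76.198. Posterior variance = 1/(2.48016+0.0155085) = 0.400694, so SD = 0.633.

Posterior mean ≈ 76.198; posterior SD ≈ 0.633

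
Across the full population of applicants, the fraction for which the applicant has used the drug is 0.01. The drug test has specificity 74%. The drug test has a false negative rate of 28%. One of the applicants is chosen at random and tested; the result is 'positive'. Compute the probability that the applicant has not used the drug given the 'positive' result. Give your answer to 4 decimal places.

P(¬H | E) ≈ 0.9728

Let H be the event that the applicant has used the drug. P(H) = 0.01, so P(¬H) = 0.99. With E the 'positive' result, P(E|H) = 0.72 and P(E|¬H) = 0.26.
P(E) = 0.72·0.01 + 0.26·0.99 = 0.0072000 + 0.25740 = 0.26460.
By Bayes' theorem, P(H|E) = 0.0072000 / 0.26460 = 0.0272. Hence P(¬H|E) = 1 − 0.0272 = 0.9728.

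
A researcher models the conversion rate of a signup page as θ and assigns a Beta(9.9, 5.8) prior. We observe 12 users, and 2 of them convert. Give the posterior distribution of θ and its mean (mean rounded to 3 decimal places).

The binomial likelihood is conjugate to the Beta prior: with 2 successes and 10 failures, the posterior is Beta(9.9+2, 5.8+10) = Beta(11.9, 15.8).
Posterior mean = α/(α+β) = 11.9/27.7 = 0.430.

Posterior: Beta(11.9, 15.8); mean ≈ 0.430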